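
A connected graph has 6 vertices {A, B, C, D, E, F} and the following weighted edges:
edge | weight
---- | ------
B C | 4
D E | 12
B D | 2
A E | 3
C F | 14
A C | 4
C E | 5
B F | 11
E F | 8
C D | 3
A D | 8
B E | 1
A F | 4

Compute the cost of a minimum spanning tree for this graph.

Prim's algorithm from B:
Step 1: frontier [B E 1, B D 2, B C 4, B F 11] → take B E (1); add E.
Step 2: frontier [B D 2, B C 4, B F 11, A E 3, C E 5, E F 8, D E 12] → take B D (2); add D.
Step 3: frontier [B C 4, B F 11, C D 3, A D 8, A E 3, C E 5, E F 8] → take A E (3); add A.
Step 4: frontier [A C 4, A F 4, B C 4, B F 11, C D 3, C E 5, E F 8] → take C D (3); add C.
Step 5: frontier [A F 4, B F 11, C F 14, E F 8] → take A F (4); add F.
MST edges: B E, B D, A E, C D, A F; total weight 1+2+3+3+4 = 13.

13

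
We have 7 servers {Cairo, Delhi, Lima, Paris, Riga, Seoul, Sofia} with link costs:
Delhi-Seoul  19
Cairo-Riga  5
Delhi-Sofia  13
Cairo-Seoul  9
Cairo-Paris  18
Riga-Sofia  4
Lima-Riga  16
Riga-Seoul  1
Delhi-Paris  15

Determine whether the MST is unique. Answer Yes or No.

Kruskal: consider edges lightest-first.
Riga-Seoul (1): add. Components now {Riga,Seoul} {Lima} {Sofia} {Cairo} {Paris} {Delhi}
Riga-Sofia (4): add. Components now {Riga,Seoul,Sofia} {Lima} {Cairo} {Paris} {Delhi}
Cairo-Riga (5): add. Components now {Cairo,Riga,Seoul,Sofia} {Lima} {Paris} {Delhi}
Cairo-Seoul (9): skip — Seoul and Cairo already connected.
Delhi-Sofia (13): add. Components now {Cairo,Delhi,Riga,Seoul,Sofia} {Lima} {Paris}
Delhi-Paris (15): add. Components now {Cairo,Delhi,Paris,Riga,Seoul,Sofia} {Lima}
Lima-Riga (16): add. Components now {Cairo,Delhi,Lima,Paris,Riga,Seoul,Sofia}
Every non-tree edge has weight strictly greater than the heaviest edge on the tree path between its endpoints, so the MST is unique.

Yes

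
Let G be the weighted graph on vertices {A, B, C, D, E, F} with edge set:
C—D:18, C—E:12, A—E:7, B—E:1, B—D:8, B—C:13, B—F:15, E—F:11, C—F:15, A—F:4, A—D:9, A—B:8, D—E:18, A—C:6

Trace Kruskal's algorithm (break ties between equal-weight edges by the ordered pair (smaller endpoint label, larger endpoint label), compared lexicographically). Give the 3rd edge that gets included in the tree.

A-C

Kruskal: consider edges lightest-first.
B—E (1): add — endpoints in different components.
A—F (4): add — endpoints in different components.
A—C (6): add — endpoints in different components.
A—E (7): add — endpoints in different components.
A—B (8): skip — A and B already connected.
B—D (8): add — endpoints in different components.
The 3rd edge added is A—C.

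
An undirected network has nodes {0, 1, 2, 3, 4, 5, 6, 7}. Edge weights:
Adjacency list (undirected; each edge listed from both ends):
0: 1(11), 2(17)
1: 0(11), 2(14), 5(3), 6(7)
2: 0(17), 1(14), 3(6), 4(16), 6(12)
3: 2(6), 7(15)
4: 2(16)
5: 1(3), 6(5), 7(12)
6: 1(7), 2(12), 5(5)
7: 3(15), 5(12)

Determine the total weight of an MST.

65

Kruskal's algorithm — process edges by increasing weight (ties by edge label):
1—5 (3): add — endpoints in different components.
5—6 (5): add — endpoints in different components.
2—3 (6): add — endpoints in different components.
1—6 (7): skip — 1 and 6 already connected.
0—1 (11): add — endpoints in different components.
2—6 (12): add — endpoints in different components.
5—7 (12): add — endpoints in different components.
1—2 (14): skip — 1 and 2 already connected.
3—7 (15): skip — 3 and 7 already connected.
2—4 (16): add — endpoints in different components.
MST edges: 1—5, 5—6, 2—3, 0—1, 2—6, 5—7, 2—4; total weight 3+5+6+11+12+12+16 = 65.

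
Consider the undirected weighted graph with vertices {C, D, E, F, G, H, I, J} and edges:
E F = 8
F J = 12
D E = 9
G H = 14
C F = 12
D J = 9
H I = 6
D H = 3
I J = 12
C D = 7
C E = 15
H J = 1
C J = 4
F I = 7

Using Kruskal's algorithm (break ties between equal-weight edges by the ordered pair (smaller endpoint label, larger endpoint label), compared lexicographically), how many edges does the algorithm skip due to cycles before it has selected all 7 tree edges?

Kruskal's algorithm — process edges by increasing weight (ties by edge label):
H J (1): add — endpoints in different components.
D H (3): add — endpoints in different components.
C J (4): add — endpoints in different components.
H I (6): add — endpoints in different components.
C D (7): skip — C and D already connected.
F I (7): add — endpoints in different components.
E F (8): add — endpoints in different components.
D E (9): skip — D and E already connected.
D J (9): skip — D and J already connected.
C F (12): skip — C and F already connected.
F J (12): skip — F and J already connected.
I J (12): skip — I and J already connected.
G H (14): add — endpoints in different components.
Edges rejected before the tree was complete: 6.

6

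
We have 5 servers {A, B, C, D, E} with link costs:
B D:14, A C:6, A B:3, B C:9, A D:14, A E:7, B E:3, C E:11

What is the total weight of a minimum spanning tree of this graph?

Kruskal: consider edges lightest-first.
A B (3): add — endpoints in different components.
B E (3): add — endpoints in different components.
A C (6): add — endpoints in different components.
A E (7): skip — A and E already connected.
B C (9): skip — B and C already connected.
C E (11): skip — C and E already connected.
A D (14): add — endpoints in different components.
MST edges: A B, B E, A C, A D; total weight 3+3+6+14 = 26.

26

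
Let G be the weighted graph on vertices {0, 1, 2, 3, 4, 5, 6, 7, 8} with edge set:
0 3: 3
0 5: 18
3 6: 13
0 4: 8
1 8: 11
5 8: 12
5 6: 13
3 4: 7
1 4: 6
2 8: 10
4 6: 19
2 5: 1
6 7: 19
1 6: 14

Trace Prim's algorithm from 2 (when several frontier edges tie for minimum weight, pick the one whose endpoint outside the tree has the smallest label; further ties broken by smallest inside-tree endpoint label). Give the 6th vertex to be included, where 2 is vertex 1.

3

Grow the tree from 2 using Prim:
Step 1: frontier [2 5 1, 2 8 10] → take 2 5 (1); add 5.
Step 2: frontier [2 8 10, 5 8 12, 5 6 13, 0 5 18] → take 2 8 (10); add 8.
Step 3: frontier [5 6 13, 0 5 18, 1 8 11] → take 1 8 (11); add 1.
Step 4: frontier [1 4 6, 1 6 14, 5 6 13, 0 5 18] → take 1 4 (6); add 4.
Step 5: frontier [1 6 14, 3 4 7, 0 4 8, 4 6 19, 5 6 13, 0 5 18] → take 3 4 (7); add 3.
Step 6: frontier [1 6 14, 0 3 3, 3 6 13, 0 4 8, 4 6 19, 5 6 13, 0 5 18] → take 0 3 (3); add 0.
Step 7: frontier [1 6 14, 3 6 13, 4 6 19, 5 6 13] → take 3 6 (13); add 6.
Step 8: frontier [6 7 19] → take 6 7 (19); add 7.
Vertex order: 2, 5, 8, 1, 4, 3, 0, 6, 7. The 6th vertex is 3.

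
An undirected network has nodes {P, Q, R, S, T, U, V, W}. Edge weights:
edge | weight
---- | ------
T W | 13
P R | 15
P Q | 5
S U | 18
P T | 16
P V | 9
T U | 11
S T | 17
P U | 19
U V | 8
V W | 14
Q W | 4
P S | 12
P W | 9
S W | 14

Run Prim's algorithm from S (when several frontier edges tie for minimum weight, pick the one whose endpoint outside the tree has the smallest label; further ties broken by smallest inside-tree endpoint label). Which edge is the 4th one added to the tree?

Prim's algorithm from S:
Step 1: cheapest edge leaving the tree is P S (12); add P.
Step 2: cheapest edge leaving the tree is P Q (5); add Q.
Step 3: cheapest edge leaving the tree is Q W (4); add W.
Step 4: cheapest edge leaving the tree is P V (9); add V.
Step 5: cheapest edge leaving the tree is U V (8); add U.
Step 6: cheapest edge leaving the tree is T U (11); add T.
Step 7: cheapest edge leaving the tree is P R (15); add R.
The 4th edge added is P V.

P-V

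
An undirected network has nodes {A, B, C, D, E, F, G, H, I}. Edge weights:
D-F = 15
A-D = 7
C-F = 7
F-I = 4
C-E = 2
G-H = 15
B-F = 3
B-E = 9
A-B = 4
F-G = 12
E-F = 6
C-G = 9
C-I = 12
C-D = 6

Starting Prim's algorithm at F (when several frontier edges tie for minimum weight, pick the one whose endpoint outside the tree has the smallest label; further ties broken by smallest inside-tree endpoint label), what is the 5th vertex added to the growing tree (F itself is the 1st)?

Prim's algorithm from F:
Step 1: cheapest edge leaving the tree is B-F (3); add B.
Step 2: cheapest edge leaving the tree is A-B (4); add A.
Step 3: cheapest edge leaving the tree is F-I (4); add I.
Step 4: cheapest edge leaving the tree is E-F (6); add E.
Step 5: cheapest edge leaving the tree is C-E (2); add C.
Step 6: cheapest edge leaving the tree is C-D (6); add D.
Step 7: cheapest edge leaving the tree is C-G (9); add G.
Step 8: cheapest edge leaving the tree is G-H (15); add H.
Vertex order: F, B, A, I, E, C, D, G, H. The 5th vertex is E.

E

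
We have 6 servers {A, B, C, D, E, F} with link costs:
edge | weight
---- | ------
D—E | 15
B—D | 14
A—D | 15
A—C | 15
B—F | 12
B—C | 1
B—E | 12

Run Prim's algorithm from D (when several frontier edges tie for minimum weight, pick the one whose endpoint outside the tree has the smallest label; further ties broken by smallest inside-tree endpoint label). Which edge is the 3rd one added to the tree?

B-E

Prim's algorithm from D:
Step 1: cheapest edge leaving the tree is B—D (14); add B.
Step 2: cheapest edge leaving the tree is B—C (1); add C.
Step 3: cheapest edge leaving the tree is B—E (12); add E.
Step 4: cheapest edge leaving the tree is B—F (12); add F.
Step 5: cheapest edge leaving the tree is A—C (15); add A.
The 3rd edge added is B—E.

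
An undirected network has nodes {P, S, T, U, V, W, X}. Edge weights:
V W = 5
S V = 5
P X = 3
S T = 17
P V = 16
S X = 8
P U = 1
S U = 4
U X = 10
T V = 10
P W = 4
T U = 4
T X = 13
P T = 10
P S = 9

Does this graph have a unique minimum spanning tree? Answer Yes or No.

No

Sort edges by weight, then run Kruskal:
P U (1): add. Components now {X} {W} {S} {P,U} {V} {T}
P X (3): add. Components now {P,U,X} {W} {S} {V} {T}
P W (4): add. Components now {P,U,W,X} {S} {V} {T}
S U (4): add. Components now {P,S,U,W,X} {V} {T}
T U (4): add. Components now {P,S,T,U,W,X} {V}
S V (5): add. Components now {P,S,T,U,V,W,X}
Non-tree edge V W has weight 5, equal to the heaviest edge on its tree cycle — swapping gives another MST of the same weight. Not unique.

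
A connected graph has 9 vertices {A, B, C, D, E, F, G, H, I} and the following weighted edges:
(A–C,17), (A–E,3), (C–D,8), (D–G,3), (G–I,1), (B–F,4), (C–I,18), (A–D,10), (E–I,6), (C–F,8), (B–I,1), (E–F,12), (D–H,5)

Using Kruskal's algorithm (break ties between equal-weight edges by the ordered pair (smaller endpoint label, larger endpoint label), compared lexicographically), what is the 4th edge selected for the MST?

Sort edges by weight, then run Kruskal:
B–I (1): add — endpoints in different components.
G–I (1): add — endpoints in different components.
A–E (3): add — endpoints in different components.
D–G (3): add — endpoints in different components.
B–F (4): add — endpoints in different components.
D–H (5): add — endpoints in different components.
E–I (6): add — endpoints in different components.
C–D (8): add — endpoints in different components.
The 4th edge added is D–G.

D-G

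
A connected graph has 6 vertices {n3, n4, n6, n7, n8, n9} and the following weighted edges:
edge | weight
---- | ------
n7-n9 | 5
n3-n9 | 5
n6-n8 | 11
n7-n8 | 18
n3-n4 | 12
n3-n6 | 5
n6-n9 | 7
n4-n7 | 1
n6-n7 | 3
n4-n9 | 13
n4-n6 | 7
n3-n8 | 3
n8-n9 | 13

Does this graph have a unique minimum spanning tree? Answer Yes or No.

No

Sort edges by weight, then run Kruskal:
n4-n7 (1): add. Components now {n9} {n8} {n4,n7} {n3} {n6}
n3-n8 (3): add. Components now {n9} {n3,n8} {n4,n7} {n6}
n6-n7 (3): add. Components now {n9} {n3,n8} {n4,n6,n7}
n3-n6 (5): add. Components now {n9} {n3,n4,n6,n7,n8}
n3-n9 (5): add. Components now {n3,n4,n6,n7,n8,n9}
Non-tree edge n7-n9 has weight 5, equal to the heaviest edge on its tree cycle — swapping gives another MST of the same weight. Not unique.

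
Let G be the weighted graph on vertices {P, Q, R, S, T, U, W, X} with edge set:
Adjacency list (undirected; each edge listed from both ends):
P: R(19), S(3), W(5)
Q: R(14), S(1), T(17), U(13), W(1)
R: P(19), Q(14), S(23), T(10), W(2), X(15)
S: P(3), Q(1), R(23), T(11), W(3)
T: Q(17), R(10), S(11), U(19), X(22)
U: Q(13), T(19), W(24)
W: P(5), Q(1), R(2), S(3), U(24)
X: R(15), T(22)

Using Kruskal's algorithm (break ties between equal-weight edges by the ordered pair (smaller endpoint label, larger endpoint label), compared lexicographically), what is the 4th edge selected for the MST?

P-S

Kruskal: consider edges lightest-first.
Q S (1): add — endpoints in different components.
Q W (1): add — endpoints in different components.
R W (2): add — endpoints in different components.
P S (3): add — endpoints in different components.
S W (3): skip — W and S already connected.
P W (5): skip — P and W already connected.
R T (10): add — endpoints in different components.
S T (11): skip — T and S already connected.
Q U (13): add — endpoints in different components.
Q R (14): skip — R and Q already connected.
R X (15): add — endpoints in different components.
The 4th edge added is P S.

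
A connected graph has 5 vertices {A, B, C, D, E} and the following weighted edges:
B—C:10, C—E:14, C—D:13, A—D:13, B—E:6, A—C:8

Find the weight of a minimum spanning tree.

37

Prim, starting at D.
Step 1: frontier [A—D 13, C—D 13] → take A—D (13); add A.
Step 2: frontier [A—C 8, C—D 13] → take A—C (8); add C.
Step 3: frontier [B—C 10, C—E 14] → take B—C (10); add B.
Step 4: frontier [B—E 6, C—E 14] → take B—E (6); add E.
MST edges: A—D, A—C, B—C, B—E; total weight 13+8+10+6 = 37.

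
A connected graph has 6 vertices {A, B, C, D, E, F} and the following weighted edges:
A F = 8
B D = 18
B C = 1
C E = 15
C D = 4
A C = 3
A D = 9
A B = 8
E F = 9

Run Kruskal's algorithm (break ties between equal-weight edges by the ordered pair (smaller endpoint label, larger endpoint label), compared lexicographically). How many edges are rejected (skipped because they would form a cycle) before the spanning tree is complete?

2

Sort edges by weight, then run Kruskal:
B C (1): add. Components now {A} {B,C} {D} {E} {F}
A C (3): add. Components now {A,B,C} {D} {E} {F}
C D (4): add. Components now {A,B,C,D} {E} {F}
A B (8): skip — A and B already connected.
A F (8): add. Components now {A,B,C,D,F} {E}
A D (9): skip — A and D already connected.
E F (9): add. Components now {A,B,C,D,E,F}
Edges rejected before the tree was complete: 2.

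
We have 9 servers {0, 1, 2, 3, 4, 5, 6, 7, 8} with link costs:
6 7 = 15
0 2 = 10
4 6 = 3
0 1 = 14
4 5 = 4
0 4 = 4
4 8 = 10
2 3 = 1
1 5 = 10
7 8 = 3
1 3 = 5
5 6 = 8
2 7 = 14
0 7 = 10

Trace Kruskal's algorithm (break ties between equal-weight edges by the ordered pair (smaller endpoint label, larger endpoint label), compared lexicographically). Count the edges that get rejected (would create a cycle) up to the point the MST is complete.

1

Kruskal's algorithm — process edges by increasing weight (ties by edge label):
2 3 (1): add — endpoints in different components.
4 6 (3): add — endpoints in different components.
7 8 (3): add — endpoints in different components.
0 4 (4): add — endpoints in different components.
4 5 (4): add — endpoints in different components.
1 3 (5): add — endpoints in different components.
5 6 (8): skip — 5 and 6 already connected.
0 2 (10): add — endpoints in different components.
0 7 (10): add — endpoints in different components.
Edges rejected before the tree was complete: 1.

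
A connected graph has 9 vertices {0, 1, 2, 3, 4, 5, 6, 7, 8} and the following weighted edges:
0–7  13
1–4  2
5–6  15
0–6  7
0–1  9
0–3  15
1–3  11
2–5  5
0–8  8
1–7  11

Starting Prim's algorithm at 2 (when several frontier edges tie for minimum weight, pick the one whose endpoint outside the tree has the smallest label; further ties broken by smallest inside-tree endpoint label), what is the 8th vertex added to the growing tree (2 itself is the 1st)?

Prim, starting at 2.
Step 1: frontier [2–5 5] → take 2–5 (5); add 5.
Step 2: frontier [5–6 15] → take 5–6 (15); add 6.
Step 3: frontier [0–6 7] → take 0–6 (7); add 0.
Step 4: frontier [0–8 8, 0–1 9, 0–7 13, 0–3 15] → take 0–8 (8); add 8.
Step 5: frontier [0–1 9, 0–7 13, 0–3 15] → take 0–1 (9); add 1.
Step 6: frontier [0–7 13, 0–3 15, 1–4 2, 1–3 11, 1–7 11] → take 1–4 (2); add 4.
Step 7: frontier [0–7 13, 0–3 15, 1–3 11, 1–7 11] → take 1–3 (11); add 3.
Step 8: frontier [0–7 13, 1–7 11] → take 1–7 (11); add 7.
Vertex order: 2, 5, 6, 0, 8, 1, 4, 3, 7. The 8th vertex is 3.

3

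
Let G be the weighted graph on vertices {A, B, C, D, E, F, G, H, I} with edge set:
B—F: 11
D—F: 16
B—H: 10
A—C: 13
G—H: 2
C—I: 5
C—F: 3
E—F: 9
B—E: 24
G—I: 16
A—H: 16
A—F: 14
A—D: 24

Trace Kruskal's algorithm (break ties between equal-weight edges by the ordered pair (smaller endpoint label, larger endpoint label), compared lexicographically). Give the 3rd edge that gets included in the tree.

C-I

Kruskal's algorithm — process edges by increasing weight (ties by edge label):
G—H (2): add — endpoints in different components.
C—F (3): add — endpoints in different components.
C—I (5): add — endpoints in different components.
E—F (9): add — endpoints in different components.
B—H (10): add — endpoints in different components.
B—F (11): add — endpoints in different components.
A—C (13): add — endpoints in different components.
A—F (14): skip — A and F already connected.
A—H (16): skip — A and H already connected.
D—F (16): add — endpoints in different components.
The 3rd edge added is C—I.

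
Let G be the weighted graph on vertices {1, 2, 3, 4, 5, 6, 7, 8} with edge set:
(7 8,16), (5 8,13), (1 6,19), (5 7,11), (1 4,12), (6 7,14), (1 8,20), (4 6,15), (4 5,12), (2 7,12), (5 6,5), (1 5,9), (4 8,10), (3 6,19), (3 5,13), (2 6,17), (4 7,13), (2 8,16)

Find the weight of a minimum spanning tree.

72

Prim's algorithm from 5:
Step 1: cheapest edge leaving the tree is 5 6 (5); add 6.
Step 2: cheapest edge leaving the tree is 1 5 (9); add 1.
Step 3: cheapest edge leaving the tree is 5 7 (11); add 7.
Step 4: cheapest edge leaving the tree is 2 7 (12); add 2.
Step 5: cheapest edge leaving the tree is 1 4 (12); add 4.
Step 6: cheapest edge leaving the tree is 4 8 (10); add 8.
Step 7: cheapest edge leaving the tree is 3 5 (13); add 3.
MST edges: 5 6, 1 5, 5 7, 2 7, 1 4, 4 8, 3 5; total weight 5+9+11+12+12+10+13 = 72.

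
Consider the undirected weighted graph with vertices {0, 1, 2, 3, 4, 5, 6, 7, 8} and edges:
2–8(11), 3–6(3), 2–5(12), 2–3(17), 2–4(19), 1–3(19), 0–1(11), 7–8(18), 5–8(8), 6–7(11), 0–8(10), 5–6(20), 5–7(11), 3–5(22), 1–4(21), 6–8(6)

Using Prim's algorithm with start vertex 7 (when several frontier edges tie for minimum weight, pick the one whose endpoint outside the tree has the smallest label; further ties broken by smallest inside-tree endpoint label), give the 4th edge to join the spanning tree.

Prim's algorithm from 7:
Step 1: cheapest edge leaving the tree is 5–7 (11); add 5.
Step 2: cheapest edge leaving the tree is 5–8 (8); add 8.
Step 3: cheapest edge leaving the tree is 6–8 (6); add 6.
Step 4: cheapest edge leaving the tree is 3–6 (3); add 3.
Step 5: cheapest edge leaving the tree is 0–8 (10); add 0.
Step 6: cheapest edge leaving the tree is 0–1 (11); add 1.
Step 7: cheapest edge leaving the tree is 2–8 (11); add 2.
Step 8: cheapest edge leaving the tree is 2–4 (19); add 4.
The 4th edge added is 3–6.

3-6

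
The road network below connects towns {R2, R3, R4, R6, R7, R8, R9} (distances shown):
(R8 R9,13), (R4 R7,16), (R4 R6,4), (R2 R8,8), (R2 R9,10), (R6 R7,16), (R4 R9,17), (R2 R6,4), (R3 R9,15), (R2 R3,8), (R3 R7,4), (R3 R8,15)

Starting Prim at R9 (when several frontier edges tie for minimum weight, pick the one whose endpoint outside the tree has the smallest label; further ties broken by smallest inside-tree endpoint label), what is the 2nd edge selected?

Grow the tree from R9 using Prim:
Step 1: cheapest edge leaving the tree is R2 R9 (10); add R2.
Step 2: cheapest edge leaving the tree is R2 R6 (4); add R6.
Step 3: cheapest edge leaving the tree is R4 R6 (4); add R4.
Step 4: cheapest edge leaving the tree is R2 R3 (8); add R3.
Step 5: cheapest edge leaving the tree is R3 R7 (4); add R7.
Step 6: cheapest edge leaving the tree is R2 R8 (8); add R8.
The 2nd edge added is R2 R6.

R2-R6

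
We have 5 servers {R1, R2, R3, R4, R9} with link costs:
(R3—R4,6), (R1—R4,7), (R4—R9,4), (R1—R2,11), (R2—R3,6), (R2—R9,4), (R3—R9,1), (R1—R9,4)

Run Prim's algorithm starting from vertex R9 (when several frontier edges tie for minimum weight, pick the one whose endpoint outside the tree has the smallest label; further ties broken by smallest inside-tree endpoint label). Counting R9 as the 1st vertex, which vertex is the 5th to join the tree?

R4

Grow the tree from R9 using Prim:
Step 1: frontier [R3—R9 1, R1—R9 4, R2—R9 4, R4—R9 4] → take R3—R9 (1); add R3.
Step 2: frontier [R2—R3 6, R3—R4 6, R1—R9 4, R2—R9 4, R4—R9 4] → take R1—R9 (4); add R1.
Step 3: frontier [R1—R4 7, R1—R2 11, R2—R3 6, R3—R4 6, R2—R9 4, R4—R9 4] → take R2—R9 (4); add R2.
Step 4: frontier [R1—R4 7, R3—R4 6, R4—R9 4] → take R4—R9 (4); add R4.
Vertex order: R9, R3, R1, R2, R4. The 5th vertex is R4.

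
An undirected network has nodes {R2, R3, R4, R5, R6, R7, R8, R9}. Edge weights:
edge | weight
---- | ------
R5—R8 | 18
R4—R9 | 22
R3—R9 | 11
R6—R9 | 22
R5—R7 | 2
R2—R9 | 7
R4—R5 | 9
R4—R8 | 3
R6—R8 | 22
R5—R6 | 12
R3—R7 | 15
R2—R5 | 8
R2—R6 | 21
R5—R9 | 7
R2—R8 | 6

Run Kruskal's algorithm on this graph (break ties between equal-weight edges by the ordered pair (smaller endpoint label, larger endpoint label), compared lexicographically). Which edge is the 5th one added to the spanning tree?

Kruskal: consider edges lightest-first.
R5—R7 (2): add — endpoints in different components.
R4—R8 (3): add — endpoints in different components.
R2—R8 (6): add — endpoints in different components.
R2—R9 (7): add — endpoints in different components.
R5—R9 (7): add — endpoints in different components.
R2—R5 (8): skip — R5 and R2 already connected.
R4—R5 (9): skip — R5 and R4 already connected.
R3—R9 (11): add — endpoints in different components.
R5—R6 (12): add — endpoints in different components.
The 5th edge added is R5—R9.

R5-R9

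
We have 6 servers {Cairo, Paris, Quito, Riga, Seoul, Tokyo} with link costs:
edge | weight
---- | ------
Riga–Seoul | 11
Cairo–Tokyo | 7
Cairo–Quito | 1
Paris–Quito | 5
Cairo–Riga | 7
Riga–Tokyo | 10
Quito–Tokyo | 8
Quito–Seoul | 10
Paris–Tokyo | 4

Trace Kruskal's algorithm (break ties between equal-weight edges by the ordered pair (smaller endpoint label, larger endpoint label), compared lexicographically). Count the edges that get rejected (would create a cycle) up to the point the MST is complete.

2

Sort edges by weight, then run Kruskal:
Cairo–Quito (1): add. Components now {Tokyo} {Riga} {Seoul} {Cairo,Quito} {Paris}
Paris–Tokyo (4): add. Components now {Paris,Tokyo} {Riga} {Seoul} {Cairo,Quito}
Paris–Quito (5): add. Components now {Cairo,Paris,Quito,Tokyo} {Riga} {Seoul}
Cairo–Riga (7): add. Components now {Cairo,Paris,Quito,Riga,Tokyo} {Seoul}
Cairo–Tokyo (7): skip — Tokyo and Cairo already connected.
Quito–Tokyo (8): skip — Tokyo and Quito already connected.
Quito–Seoul (10): add. Components now {Cairo,Paris,Quito,Riga,Seoul,Tokyo}
Edges rejected before the tree was complete: 2.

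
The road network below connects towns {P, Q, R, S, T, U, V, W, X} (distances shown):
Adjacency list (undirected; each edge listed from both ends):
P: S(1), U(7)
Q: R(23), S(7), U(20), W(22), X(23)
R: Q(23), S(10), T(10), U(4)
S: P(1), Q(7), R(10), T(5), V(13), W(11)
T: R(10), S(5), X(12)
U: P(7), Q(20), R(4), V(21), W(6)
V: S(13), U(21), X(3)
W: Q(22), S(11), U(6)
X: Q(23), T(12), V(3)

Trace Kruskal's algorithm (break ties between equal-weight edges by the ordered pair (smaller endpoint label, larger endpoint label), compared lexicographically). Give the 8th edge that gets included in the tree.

Kruskal: consider edges lightest-first.
P—S (1): add — endpoints in different components.
V—X (3): add — endpoints in different components.
R—U (4): add — endpoints in different components.
S—T (5): add — endpoints in different components.
U—W (6): add — endpoints in different components.
P—U (7): add — endpoints in different components.
Q—S (7): add — endpoints in different components.
R—S (10): skip — S and R already connected.
R—T (10): skip — T and R already connected.
S—W (11): skip — W and S already connected.
T—X (12): add — endpoints in different components.
The 8th edge added is T—X.

T-X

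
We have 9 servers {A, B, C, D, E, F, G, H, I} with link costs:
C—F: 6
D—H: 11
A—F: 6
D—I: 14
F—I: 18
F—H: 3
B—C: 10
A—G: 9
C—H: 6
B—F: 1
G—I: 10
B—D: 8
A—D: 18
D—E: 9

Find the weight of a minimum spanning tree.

Sort edges by weight, then run Kruskal:
B—F (1): add — endpoints in different components.
F—H (3): add — endpoints in different components.
A—F (6): add — endpoints in different components.
C—F (6): add — endpoints in different components.
C—H (6): skip — C and H already connected.
B—D (8): add — endpoints in different components.
A—G (9): add — endpoints in different components.
D—E (9): add — endpoints in different components.
B—C (10): skip — B and C already connected.
G—I (10): add — endpoints in different components.
MST edges: B—F, F—H, A—F, C—F, B—D, A—G, D—E, G—I; total weight 1+3+6+6+8+9+9+10 = 52.

52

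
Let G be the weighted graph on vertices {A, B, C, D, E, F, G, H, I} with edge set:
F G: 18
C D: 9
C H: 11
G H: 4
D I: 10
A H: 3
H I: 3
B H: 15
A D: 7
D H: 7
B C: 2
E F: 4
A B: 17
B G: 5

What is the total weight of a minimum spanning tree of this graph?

Prim's algorithm from F:
Step 1: cheapest edge leaving the tree is E F (4); add E.
Step 2: cheapest edge leaving the tree is F G (18); add G.
Step 3: cheapest edge leaving the tree is G H (4); add H.
Step 4: cheapest edge leaving the tree is A H (3); add A.
Step 5: cheapest edge leaving the tree is H I (3); add I.
Step 6: cheapest edge leaving the tree is B G (5); add B.
Step 7: cheapest edge leaving the tree is B C (2); add C.
Step 8: cheapest edge leaving the tree is A D (7); add D.
MST edges: E F, F G, G H, A H, H I, B G, B C, A D; total weight 4+18+4+3+3+5+2+7 = 46.

46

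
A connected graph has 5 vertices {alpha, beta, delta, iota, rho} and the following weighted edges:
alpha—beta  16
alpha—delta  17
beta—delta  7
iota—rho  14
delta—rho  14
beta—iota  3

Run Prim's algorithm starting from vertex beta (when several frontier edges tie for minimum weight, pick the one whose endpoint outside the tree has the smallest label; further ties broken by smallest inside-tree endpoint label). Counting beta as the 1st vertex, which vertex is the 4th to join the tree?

rho

Grow the tree from beta using Prim:
Step 1: frontier [beta—iota 3, beta—delta 7, alpha—beta 16] → take beta—iota (3); add iota.
Step 2: frontier [beta—delta 7, alpha—beta 16, iota—rho 14] → take beta—delta (7); add delta.
Step 3: frontier [alpha—beta 16, delta—rho 14, alpha—delta 17, iota—rho 14] → take delta—rho (14); add rho.
Step 4: frontier [alpha—beta 16, alpha—delta 17] → take alpha—beta (16); add alpha.
Vertex order: beta, iota, delta, rho, alpha. The 4th vertex is rho.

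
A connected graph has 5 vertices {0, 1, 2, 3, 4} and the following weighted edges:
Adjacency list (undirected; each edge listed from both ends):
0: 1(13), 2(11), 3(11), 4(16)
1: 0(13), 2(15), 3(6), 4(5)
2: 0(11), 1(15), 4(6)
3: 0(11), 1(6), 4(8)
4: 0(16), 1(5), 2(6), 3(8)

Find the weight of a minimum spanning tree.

Grow the tree from 4 using Prim:
Step 1: frontier [1–4 5, 2–4 6, 3–4 8, 0–4 16] → take 1–4 (5); add 1.
Step 2: frontier [1–3 6, 0–1 13, 1–2 15, 2–4 6, 3–4 8, 0–4 16] → take 2–4 (6); add 2.
Step 3: frontier [1–3 6, 0–1 13, 0–2 11, 3–4 8, 0–4 16] → take 1–3 (6); add 3.
Step 4: frontier [0–1 13, 0–2 11, 0–3 11, 0–4 16] → take 0–2 (11); add 0.
MST edges: 1–4, 2–4, 1–3, 0–2; total weight 5+6+6+11 = 28.

28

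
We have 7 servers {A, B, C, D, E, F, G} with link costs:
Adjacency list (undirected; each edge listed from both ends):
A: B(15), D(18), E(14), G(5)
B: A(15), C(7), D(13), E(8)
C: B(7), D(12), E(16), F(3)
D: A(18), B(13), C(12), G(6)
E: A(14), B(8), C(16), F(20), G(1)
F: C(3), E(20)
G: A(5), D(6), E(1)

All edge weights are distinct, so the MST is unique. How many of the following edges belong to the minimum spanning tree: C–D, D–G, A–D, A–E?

1

Kruskal: consider edges lightest-first.
E–G (1): add — endpoints in different components.
C–F (3): add — endpoints in different components.
A–G (5): add — endpoints in different components.
D–G (6): add — endpoints in different components.
B–C (7): add — endpoints in different components.
B–E (8): add — endpoints in different components.
MST edge set: {E–G, C–F, A–G, D–G, B–C, B–E}.
Of the listed edges, {D–G} are in the MST → 1.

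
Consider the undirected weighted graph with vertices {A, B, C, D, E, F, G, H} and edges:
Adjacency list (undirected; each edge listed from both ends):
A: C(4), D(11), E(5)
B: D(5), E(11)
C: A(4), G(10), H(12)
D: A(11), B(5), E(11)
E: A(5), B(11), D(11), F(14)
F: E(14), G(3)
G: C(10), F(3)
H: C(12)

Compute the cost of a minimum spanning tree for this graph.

50

Kruskal: consider edges lightest-first.
F G (3): add — endpoints in different components.
A C (4): add — endpoints in different components.
A E (5): add — endpoints in different components.
B D (5): add — endpoints in different components.
C G (10): add — endpoints in different components.
A D (11): add — endpoints in different components.
B E (11): skip — B and E already connected.
D E (11): skip — D and E already connected.
C H (12): add — endpoints in different components.
MST edges: F G, A C, A E, B D, C G, A D, C H; total weight 3+4+5+5+10+11+12 = 50.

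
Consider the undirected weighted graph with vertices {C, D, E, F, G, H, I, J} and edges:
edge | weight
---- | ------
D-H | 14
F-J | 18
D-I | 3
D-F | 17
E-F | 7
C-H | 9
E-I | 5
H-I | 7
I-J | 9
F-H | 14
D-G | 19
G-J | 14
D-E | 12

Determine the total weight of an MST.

54

Prim, starting at I.
Step 1: cheapest edge leaving the tree is D-I (3); add D.
Step 2: cheapest edge leaving the tree is E-I (5); add E.
Step 3: cheapest edge leaving the tree is E-F (7); add F.
Step 4: cheapest edge leaving the tree is H-I (7); add H.
Step 5: cheapest edge leaving the tree is C-H (9); add C.
Step 6: cheapest edge leaving the tree is I-J (9); add J.
Step 7: cheapest edge leaving the tree is G-J (14); add G.
MST edges: D-I, E-I, E-F, H-I, C-H, I-J, G-J; total weight 3+5+7+7+9+9+14 = 54.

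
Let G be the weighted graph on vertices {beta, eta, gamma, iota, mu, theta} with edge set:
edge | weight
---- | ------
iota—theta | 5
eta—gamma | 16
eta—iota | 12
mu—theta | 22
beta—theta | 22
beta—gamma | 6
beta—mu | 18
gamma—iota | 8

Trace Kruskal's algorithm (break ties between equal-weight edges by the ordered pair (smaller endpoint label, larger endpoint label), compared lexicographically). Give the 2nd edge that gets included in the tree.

Sort edges by weight, then run Kruskal:
iota—theta (5): add. Components now {mu} {iota,theta} {eta} {gamma} {beta}
beta—gamma (6): add. Components now {mu} {iota,theta} {eta} {beta,gamma}
gamma—iota (8): add. Components now {mu} {beta,gamma,iota,theta} {eta}
eta—iota (12): add. Components now {mu} {beta,eta,gamma,iota,theta}
eta—gamma (16): skip — eta and gamma already connected.
beta—mu (18): add. Components now {beta,eta,gamma,iota,mu,theta}
The 2nd edge added is beta—gamma.

beta-gamma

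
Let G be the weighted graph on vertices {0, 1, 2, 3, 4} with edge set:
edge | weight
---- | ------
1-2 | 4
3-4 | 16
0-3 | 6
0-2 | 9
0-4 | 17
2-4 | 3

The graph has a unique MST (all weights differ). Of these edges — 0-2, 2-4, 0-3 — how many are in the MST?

3

Kruskal: consider edges lightest-first.
2-4 (3): add. Components now {0} {1} {2,4} {3}
1-2 (4): add. Components now {0} {1,2,4} {3}
0-3 (6): add. Components now {0,3} {1,2,4}
0-2 (9): add. Components now {0,1,2,3,4}
MST edge set: {2-4, 1-2, 0-3, 0-2}.
Of the listed edges, {0-2, 2-4, 0-3} are in the MST → 3.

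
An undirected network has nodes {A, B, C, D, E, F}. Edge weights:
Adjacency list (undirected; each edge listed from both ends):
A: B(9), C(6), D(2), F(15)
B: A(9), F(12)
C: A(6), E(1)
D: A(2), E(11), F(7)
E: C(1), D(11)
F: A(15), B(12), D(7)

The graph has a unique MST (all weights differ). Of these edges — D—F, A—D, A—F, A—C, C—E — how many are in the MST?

4

Sort edges by weight, then run Kruskal:
C—E (1): add. Components now {A} {B} {C,E} {D} {F}
A—D (2): add. Components now {A,D} {B} {C,E} {F}
A—C (6): add. Components now {A,C,D,E} {B} {F}
D—F (7): add. Components now {A,C,D,E,F} {B}
A—B (9): add. Components now {A,B,C,D,E,F}
MST edge set: {C—E, A—D, A—C, D—F, A—B}.
Of the listed edges, {D—F, A—D, A—C, C—E} are in the MST → 4.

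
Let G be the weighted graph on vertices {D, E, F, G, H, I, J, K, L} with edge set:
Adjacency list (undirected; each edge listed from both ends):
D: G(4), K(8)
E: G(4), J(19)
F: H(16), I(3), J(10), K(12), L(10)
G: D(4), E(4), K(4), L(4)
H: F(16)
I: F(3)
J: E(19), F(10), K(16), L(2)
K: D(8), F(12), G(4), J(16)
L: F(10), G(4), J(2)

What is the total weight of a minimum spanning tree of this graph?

47

Prim's algorithm from F:
Step 1: frontier [F-I 3, F-J 10, F-L 10, F-K 12, F-H 16] → take F-I (3); add I.
Step 2: frontier [F-J 10, F-L 10, F-K 12, F-H 16] → take F-J (10); add J.
Step 3: frontier [F-L 10, F-K 12, F-H 16, J-L 2, J-K 16, E-J 19] → take J-L (2); add L.
Step 4: frontier [F-K 12, F-H 16, J-K 16, E-J 19, G-L 4] → take G-L (4); add G.
Step 5: frontier [F-K 12, F-H 16, D-G 4, E-G 4, G-K 4, J-K 16, E-J 19] → take D-G (4); add D.
Step 6: frontier [D-K 8, F-K 12, F-H 16, E-G 4, G-K 4, J-K 16, E-J 19] → take E-G (4); add E.
Step 7: frontier [D-K 8, F-K 12, F-H 16, G-K 4, J-K 16] → take G-K (4); add K.
Step 8: frontier [F-H 16] → take F-H (16); add H.
MST edges: F-I, F-J, J-L, G-L, D-G, E-G, G-K, F-H; total weight 3+10+2+4+4+4+4+16 = 47.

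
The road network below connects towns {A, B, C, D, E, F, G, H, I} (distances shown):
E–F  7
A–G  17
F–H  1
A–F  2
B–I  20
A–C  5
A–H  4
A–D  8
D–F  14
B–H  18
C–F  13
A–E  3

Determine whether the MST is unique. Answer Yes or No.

Yes

Kruskal's algorithm — process edges by increasing weight (ties by edge label):
F–H (1): add — endpoints in different components.
A–F (2): add — endpoints in different components.
A–E (3): add — endpoints in different components.
A–H (4): skip — A and H already connected.
A–C (5): add — endpoints in different components.
E–F (7): skip — E and F already connected.
A–D (8): add — endpoints in different components.
C–F (13): skip — C and F already connected.
D–F (14): skip — D and F already connected.
A–G (17): add — endpoints in different components.
B–H (18): add — endpoints in different components.
B–I (20): add — endpoints in different components.
Every non-tree edge has weight strictly greater than the heaviest edge on the tree path between its endpoints, so the MST is unique.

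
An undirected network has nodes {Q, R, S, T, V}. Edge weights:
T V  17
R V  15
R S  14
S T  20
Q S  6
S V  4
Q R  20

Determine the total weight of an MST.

Kruskal's algorithm — process edges by increasing weight (ties by edge label):
S V (4): add — endpoints in different components.
Q S (6): add — endpoints in different components.
R S (14): add — endpoints in different components.
R V (15): skip — R and V already connected.
T V (17): add — endpoints in different components.
MST edges: S V, Q S, R S, T V; total weight 4+6+14+17 = 41.

41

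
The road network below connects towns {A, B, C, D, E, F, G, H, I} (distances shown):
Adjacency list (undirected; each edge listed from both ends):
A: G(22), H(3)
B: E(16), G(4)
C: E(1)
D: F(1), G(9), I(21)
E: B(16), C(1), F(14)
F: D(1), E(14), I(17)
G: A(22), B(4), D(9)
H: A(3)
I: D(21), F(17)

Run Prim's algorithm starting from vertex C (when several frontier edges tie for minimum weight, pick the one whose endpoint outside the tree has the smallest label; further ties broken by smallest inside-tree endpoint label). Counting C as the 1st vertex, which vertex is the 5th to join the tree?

G

Prim's algorithm from C:
Step 1: cheapest edge leaving the tree is C-E (1); add E.
Step 2: cheapest edge leaving the tree is E-F (14); add F.
Step 3: cheapest edge leaving the tree is D-F (1); add D.
Step 4: cheapest edge leaving the tree is D-G (9); add G.
Step 5: cheapest edge leaving the tree is B-G (4); add B.
Step 6: cheapest edge leaving the tree is F-I (17); add I.
Step 7: cheapest edge leaving the tree is A-G (22); add A.
Step 8: cheapest edge leaving the tree is A-H (3); add H.
Vertex order: C, E, F, D, G, B, I, A, H. The 5th vertex is G.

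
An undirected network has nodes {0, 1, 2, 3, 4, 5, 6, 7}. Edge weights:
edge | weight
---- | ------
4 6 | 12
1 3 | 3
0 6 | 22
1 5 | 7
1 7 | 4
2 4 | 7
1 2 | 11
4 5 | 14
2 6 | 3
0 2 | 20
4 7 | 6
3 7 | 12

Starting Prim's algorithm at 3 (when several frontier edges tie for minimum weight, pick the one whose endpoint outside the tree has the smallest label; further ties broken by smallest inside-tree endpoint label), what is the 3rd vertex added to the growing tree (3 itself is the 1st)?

7

Prim's algorithm from 3:
Step 1: cheapest edge leaving the tree is 1 3 (3); add 1.
Step 2: cheapest edge leaving the tree is 1 7 (4); add 7.
Step 3: cheapest edge leaving the tree is 4 7 (6); add 4.
Step 4: cheapest edge leaving the tree is 2 4 (7); add 2.
Step 5: cheapest edge leaving the tree is 2 6 (3); add 6.
Step 6: cheapest edge leaving the tree is 1 5 (7); add 5.
Step 7: cheapest edge leaving the tree is 0 2 (20); add 0.
Vertex order: 3, 1, 7, 4, 2, 6, 5, 0. The 3rd vertex is 7.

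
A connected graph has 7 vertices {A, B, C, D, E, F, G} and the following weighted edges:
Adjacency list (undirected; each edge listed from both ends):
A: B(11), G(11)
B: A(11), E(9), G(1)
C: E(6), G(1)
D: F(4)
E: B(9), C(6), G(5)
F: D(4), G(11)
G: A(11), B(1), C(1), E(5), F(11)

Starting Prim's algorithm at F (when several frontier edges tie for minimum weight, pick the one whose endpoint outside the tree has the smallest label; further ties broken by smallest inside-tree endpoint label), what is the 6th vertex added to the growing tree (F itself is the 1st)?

Grow the tree from F using Prim:
Step 1: frontier [D–F 4, F–G 11] → take D–F (4); add D.
Step 2: frontier [F–G 11] → take F–G (11); add G.
Step 3: frontier [B–G 1, C–G 1, E–G 5, A–G 11] → take B–G (1); add B.
Step 4: frontier [B–E 9, A–B 11, C–G 1, E–G 5, A–G 11] → take C–G (1); add C.
Step 5: frontier [B–E 9, A–B 11, C–E 6, E–G 5, A–G 11] → take E–G (5); add E.
Step 6: frontier [A–B 11, A–G 11] → take A–B (11); add A.
Vertex order: F, D, G, B, C, E, A. The 6th vertex is E.

E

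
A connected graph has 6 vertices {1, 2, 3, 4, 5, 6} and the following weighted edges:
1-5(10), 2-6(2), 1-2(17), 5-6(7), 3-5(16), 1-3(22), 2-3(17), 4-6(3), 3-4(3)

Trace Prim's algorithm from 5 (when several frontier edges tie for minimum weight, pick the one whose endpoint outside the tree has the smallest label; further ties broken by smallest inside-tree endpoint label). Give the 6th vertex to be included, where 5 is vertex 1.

Prim, starting at 5.
Step 1: frontier [5-6 7, 1-5 10, 3-5 16] → take 5-6 (7); add 6.
Step 2: frontier [1-5 10, 3-5 16, 2-6 2, 4-6 3] → take 2-6 (2); add 2.
Step 3: frontier [1-2 17, 2-3 17, 1-5 10, 3-5 16, 4-6 3] → take 4-6 (3); add 4.
Step 4: frontier [1-2 17, 2-3 17, 3-4 3, 1-5 10, 3-5 16] → take 3-4 (3); add 3.
Step 5: frontier [1-2 17, 1-3 22, 1-5 10] → take 1-5 (10); add 1.
Vertex order: 5, 6, 2, 4, 3, 1. The 6th vertex is 1.

1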